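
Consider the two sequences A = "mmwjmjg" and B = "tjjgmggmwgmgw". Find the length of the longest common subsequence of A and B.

5

Backtracking the LCS table gives one alignment: m (A1,B5) → m (A2,B8) → w (A3,B9) → m (A5,B11) → g (A7,B12).
So the longest common subsequence has length 5.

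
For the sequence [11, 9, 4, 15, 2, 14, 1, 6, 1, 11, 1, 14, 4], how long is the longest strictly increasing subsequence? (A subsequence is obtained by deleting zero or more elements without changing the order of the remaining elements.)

Scanning left to right, the best length ending at each element is: 11→1, 9→1, 4→1, 15→2, 2→1, 14→2, 1→1, 6→2, 1→1, 11→3, 1→1, 14→4, 4→2.
So the longest increasing subsequence has length 4, e.g. 4, 6, 11, 14.

4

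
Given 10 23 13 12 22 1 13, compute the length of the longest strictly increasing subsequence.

One longest increasing subsequence is 10, 13, 22 (positions 1,3,5), of length 3; no longer one exists.

3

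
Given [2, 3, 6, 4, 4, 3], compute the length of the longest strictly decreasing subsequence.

One longest decreasing subsequence is 6, 4, 3 (positions 3,4,6), of length 3; no longer one exists.

3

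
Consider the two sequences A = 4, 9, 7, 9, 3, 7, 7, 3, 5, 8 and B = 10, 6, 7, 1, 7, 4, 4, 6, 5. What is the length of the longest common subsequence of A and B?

3

A longest common subsequence is 7, 7, 5 (length 3); the LCS DP confirms no longer common subsequence exists.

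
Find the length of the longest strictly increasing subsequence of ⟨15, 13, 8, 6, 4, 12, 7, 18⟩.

Scanning left to right, the best length ending at each element is: 15→1, 13→1, 8→1, 6→1, 4→1, 12→2, 7→2, 18→3.
So the longest increasing subsequence has length 3, e.g. 8, 12, 18.

3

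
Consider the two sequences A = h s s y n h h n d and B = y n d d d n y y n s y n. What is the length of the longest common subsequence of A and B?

3

Backtracking the LCS table gives one alignment: s (A3,B10) → y (A4,B11) → n (A8,B12).
So the longest common subsequence has length 3.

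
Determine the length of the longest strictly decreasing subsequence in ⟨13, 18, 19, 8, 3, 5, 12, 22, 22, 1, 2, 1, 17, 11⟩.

5

Let dp[i] be the longest decreasing subsequence ending at position i. Then dp = [1, 1, 1, 2, 3, 3, 2, 1, 1, 4, 4, 5, 2, 3].
The maximum is 5; one witness is 13, 8, 3, 2, 1 at positions 1,4,5,11,12.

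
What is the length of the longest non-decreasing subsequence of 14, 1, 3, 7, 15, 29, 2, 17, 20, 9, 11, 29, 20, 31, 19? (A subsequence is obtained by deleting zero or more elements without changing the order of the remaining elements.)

8

One longest non-decreasing subsequence is 1, 3, 7, 15, 17, 20, 29, 31 (positions 2,3,4,5,8,9,12,14), of length 8; no longer one exists.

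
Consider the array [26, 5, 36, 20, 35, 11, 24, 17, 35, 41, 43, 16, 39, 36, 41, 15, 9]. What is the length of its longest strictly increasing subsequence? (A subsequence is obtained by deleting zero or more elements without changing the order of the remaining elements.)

One longest increasing subsequence is 5, 20, 24, 35, 41, 43 (positions 2,4,7,9,10,11), of length 6; no longer one exists.

6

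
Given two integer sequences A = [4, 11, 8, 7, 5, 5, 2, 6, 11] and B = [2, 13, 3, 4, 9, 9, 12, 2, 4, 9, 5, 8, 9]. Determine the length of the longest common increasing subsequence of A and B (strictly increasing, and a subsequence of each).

2

A longest common strictly increasing subsequence is 4, 5 (length 2); it appears in order in both A and B, and no longer such subsequence exists.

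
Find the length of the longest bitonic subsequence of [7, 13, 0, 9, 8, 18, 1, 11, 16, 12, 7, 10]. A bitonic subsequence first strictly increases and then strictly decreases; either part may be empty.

One longest bitonic subsequence is 7, 13, 18, 16, 12, 10 (positions 1,2,6,9,10,12): it rises to 18 then falls. Length 6 is optimal.

6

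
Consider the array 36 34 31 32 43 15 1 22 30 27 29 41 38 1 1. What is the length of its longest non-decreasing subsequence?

5

Let dp[i] be the longest non-decreasing subsequence ending at position i. Then dp = [1, 1, 1, 2, 3, 1, 1, 2, 3, 3, 4, 5, 5, 2, 3].
The maximum is 5; one witness is 15, 22, 27, 29, 41 at positions 6,8,10,11,12.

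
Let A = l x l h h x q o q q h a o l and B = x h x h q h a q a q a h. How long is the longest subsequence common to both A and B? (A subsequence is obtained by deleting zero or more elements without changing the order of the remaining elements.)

A longest common subsequence is xhhqqqh (length 7); the LCS DP confirms no longer common subsequence exists.

7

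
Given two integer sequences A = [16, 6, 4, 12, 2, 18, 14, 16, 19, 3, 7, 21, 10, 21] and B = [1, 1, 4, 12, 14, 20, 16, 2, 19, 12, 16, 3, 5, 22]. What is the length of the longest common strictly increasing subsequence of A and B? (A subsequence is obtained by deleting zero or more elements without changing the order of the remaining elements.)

For each value that appears in both, track the longest common increasing run ending there.
The best achievable length is 5; one witness is 4, 12, 14, 16, 19 (A-positions 3,4,7,8,9, B-positions 3,4,5,7,9).

5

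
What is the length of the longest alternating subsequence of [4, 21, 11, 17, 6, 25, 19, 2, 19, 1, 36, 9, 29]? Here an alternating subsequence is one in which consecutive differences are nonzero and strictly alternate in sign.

Track the best alternating length ending on an up-step vs a down-step at each position: up/down = 1/1, 2/1, 2/3, 4/3, 2/5, 6/1, 6/7, 1/7, 8/7, 1/9, 10/1, 10/11, 12/11.
The maximum over both is 12; one such subsequence is 4, 21, 11, 17, 6, 25, 2, 19, 1, 36, 9, 29.

12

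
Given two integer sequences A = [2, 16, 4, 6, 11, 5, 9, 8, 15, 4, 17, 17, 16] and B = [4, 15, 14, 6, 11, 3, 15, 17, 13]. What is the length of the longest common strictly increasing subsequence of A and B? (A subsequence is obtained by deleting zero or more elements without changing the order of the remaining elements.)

5

For each value that appears in both, track the longest common increasing run ending there.
The best achievable length is 5; one witness is 4, 6, 11, 15, 17 (A-positions 3,4,5,9,11, B-positions 1,4,5,7,8).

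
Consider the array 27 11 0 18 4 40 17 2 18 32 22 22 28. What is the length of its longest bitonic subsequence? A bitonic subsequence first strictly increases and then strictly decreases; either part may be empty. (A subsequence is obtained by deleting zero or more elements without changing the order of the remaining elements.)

6

Let inc[i] be the LIS ending at i and dec[i] the longest strictly decreasing subsequence starting at i. inc = [1, 1, 1, 2, 2, 3, 3, 2, 4, 5, 5, 5, 6], dec = [4, 3, 1, 3, 2, 3, 2, 1, 1, 2, 1, 1, 1].
max_i inc[i]+dec[i]−1 = 6, with one witness 0, 4, 17, 18, 32, 28.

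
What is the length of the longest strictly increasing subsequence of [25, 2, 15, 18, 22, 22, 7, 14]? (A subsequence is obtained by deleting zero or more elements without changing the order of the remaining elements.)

4

Scanning left to right, the best length ending at each element is: 25→1, 2→1, 15→2, 18→3, 22→4, 22→4, 7→2, 14→3.
So the longest increasing subsequence has length 4, e.g. 2, 15, 18, 22.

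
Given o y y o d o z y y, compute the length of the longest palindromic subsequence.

7

Using dp[i][j] = 2 + dp[i+1][j−1] if the ends match, else max(dp[i+1][j], dp[i][j−1]):
dp[1][9] = 7. A witness is yyodoyy at positions 2,3,4,5,6,8,9.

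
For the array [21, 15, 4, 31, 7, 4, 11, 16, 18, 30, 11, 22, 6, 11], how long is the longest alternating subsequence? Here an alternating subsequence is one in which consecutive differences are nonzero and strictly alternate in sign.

A longest alternating subsequence is 21, 15, 31, 7, 16, 11, 22, 6, 11 (positions 1,2,4,5,8,11,12,13,14); its 8 consecutive differences strictly alternate in sign, and length 9 is optimal.

9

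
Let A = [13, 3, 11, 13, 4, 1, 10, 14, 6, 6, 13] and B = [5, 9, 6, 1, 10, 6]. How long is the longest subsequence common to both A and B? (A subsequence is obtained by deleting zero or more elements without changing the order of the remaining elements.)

3

Backtracking the LCS table gives one alignment: 1 (A6,B4) → 10 (A7,B5) → 6 (A10,B6).
So the longest common subsequence has length 3.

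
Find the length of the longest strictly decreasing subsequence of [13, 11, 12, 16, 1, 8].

One longest decreasing subsequence is 13, 11, 1 (positions 1,2,5), of length 3; no longer one exists.

3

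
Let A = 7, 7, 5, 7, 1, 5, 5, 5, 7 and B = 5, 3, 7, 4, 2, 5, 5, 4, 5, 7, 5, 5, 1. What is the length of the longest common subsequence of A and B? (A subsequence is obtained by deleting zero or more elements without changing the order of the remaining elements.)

6

A longest common subsequence is 5, 7, 5, 5, 5, 7 (length 6); the LCS DP confirms no longer common subsequence exists.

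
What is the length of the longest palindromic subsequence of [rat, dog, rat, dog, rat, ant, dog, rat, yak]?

7

One longest palindromic subsequence is rat dog rat dog rat dog rat (positions 1,2,3,4,5,7,8); it reads the same forward and backward, and the interval DP gives dp[1][9] = 7.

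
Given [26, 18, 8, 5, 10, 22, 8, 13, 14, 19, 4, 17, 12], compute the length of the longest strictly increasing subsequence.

One longest increasing subsequence is 8, 10, 13, 14, 19 (positions 3,5,8,9,10), of length 5; no longer one exists.

5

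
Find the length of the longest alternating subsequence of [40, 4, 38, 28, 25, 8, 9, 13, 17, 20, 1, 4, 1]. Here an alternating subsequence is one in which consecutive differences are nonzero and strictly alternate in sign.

Track the best alternating length ending on an up-step vs a down-step at each position: up/down = 1/1, 1/2, 3/2, 3/4, 3/4, 3/4, 5/4, 5/4, 5/4, 5/4, 1/6, 7/6, 1/8.
The maximum over both is 8; one such subsequence is 40, 4, 38, 8, 9, 1, 4, 1.

8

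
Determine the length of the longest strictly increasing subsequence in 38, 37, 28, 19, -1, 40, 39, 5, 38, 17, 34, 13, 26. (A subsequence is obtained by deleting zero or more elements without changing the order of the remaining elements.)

4

Scanning left to right, the best length ending at each element is: 38→1, 37→1, 28→1, 19→1, -1→1, 40→2, 39→2, 5→2, 38→3, 17→3, 34→4, 13→3, 26→4.
So the longest increasing subsequence has length 4, e.g. -1, 5, 17, 34.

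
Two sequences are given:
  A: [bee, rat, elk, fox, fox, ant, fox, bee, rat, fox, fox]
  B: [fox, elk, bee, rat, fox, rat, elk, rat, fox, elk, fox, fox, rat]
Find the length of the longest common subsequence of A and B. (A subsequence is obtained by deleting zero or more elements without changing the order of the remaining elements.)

7

A longest common subsequence is bee, rat, elk, fox, fox, fox, rat (length 7); the LCS DP confirms no longer common subsequence exists.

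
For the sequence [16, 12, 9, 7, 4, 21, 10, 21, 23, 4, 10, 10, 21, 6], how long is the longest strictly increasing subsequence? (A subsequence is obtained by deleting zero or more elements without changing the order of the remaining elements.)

Let dp[i] be the longest increasing subsequence ending at position i. Then dp = [1, 1, 1, 1, 1, 2, 2, 3, 4, 1, 2, 2, 3, 2].
The maximum is 4; one witness is 9, 10, 21, 23 at positions 3,7,8,9.

4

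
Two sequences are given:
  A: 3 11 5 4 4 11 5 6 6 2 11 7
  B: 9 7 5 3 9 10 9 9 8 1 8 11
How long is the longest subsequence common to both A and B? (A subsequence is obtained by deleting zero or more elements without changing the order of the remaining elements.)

A longest common subsequence is 3, 11 (length 2); the LCS DP confirms no longer common subsequence exists.

2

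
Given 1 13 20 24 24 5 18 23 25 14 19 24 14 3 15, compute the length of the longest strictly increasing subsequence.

5

One longest increasing subsequence is 1, 13, 20, 24, 25 (positions 1,2,3,4,9), of length 5; no longer one exists.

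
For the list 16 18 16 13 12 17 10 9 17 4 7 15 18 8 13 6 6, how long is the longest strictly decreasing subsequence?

8

Let dp[i] be the longest decreasing subsequence ending at position i. Then dp = [1, 1, 2, 3, 4, 2, 5, 6, 2, 7, 7, 3, 1, 7, 4, 8, 8].
The maximum is 8; one witness is 18, 16, 13, 12, 10, 9, 7, 6 at positions 2,3,4,5,7,8,11,16.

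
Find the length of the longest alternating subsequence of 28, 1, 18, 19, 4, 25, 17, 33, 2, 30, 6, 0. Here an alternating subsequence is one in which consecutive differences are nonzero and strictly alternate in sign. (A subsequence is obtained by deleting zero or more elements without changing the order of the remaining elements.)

A longest alternating subsequence is 28, 1, 18, 4, 25, 17, 33, 2, 30, 6 (positions 1,2,3,5,6,7,8,9,10,11); its 9 consecutive differences strictly alternate in sign, and length 10 is optimal.

10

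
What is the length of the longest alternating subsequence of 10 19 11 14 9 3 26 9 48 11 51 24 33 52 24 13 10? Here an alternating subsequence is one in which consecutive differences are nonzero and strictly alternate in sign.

Track the best alternating length ending on an up-step vs a down-step at each position: up/down = 1/1, 2/1, 2/3, 4/3, 1/5, 1/5, 6/1, 6/7, 8/1, 8/9, 10/1, 10/11, 12/11, 12/1, 10/13, 10/13, 8/13.
The maximum over both is 13; one such subsequence is 10, 19, 11, 14, 9, 26, 9, 48, 11, 51, 24, 33, 24.

13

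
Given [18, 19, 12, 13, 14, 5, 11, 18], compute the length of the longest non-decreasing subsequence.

4

One longest non-decreasing subsequence is 12, 13, 14, 18 (positions 3,4,5,8), of length 4; no longer one exists.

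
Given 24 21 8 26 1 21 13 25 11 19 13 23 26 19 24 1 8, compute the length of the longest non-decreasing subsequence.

5

Scanning left to right, the best length ending at each element is: 24→1, 21→1, 8→1, 26→2, 1→1, 21→2, 13→2, 25→3, 11→2, 19→3, 13→3, 23→4, 26→5, 19→4, 24→5, 1→2, 8→3.
So the longest non-decreasing subsequence has length 5, e.g. 8, 13, 19, 23, 26.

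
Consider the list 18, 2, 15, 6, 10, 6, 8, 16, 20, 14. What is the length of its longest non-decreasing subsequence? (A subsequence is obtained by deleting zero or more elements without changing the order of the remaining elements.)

6

One longest non-decreasing subsequence is 2, 6, 6, 8, 16, 20 (positions 2,4,6,7,8,9), of length 6; no longer one exists.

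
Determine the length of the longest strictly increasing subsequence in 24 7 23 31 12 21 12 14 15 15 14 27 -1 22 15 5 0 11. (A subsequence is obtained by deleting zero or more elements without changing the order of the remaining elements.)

5

Scanning left to right, the best length ending at each element is: 24→1, 7→1, 23→2, 31→3, 12→2, 21→3, 12→2, 14→3, 15→4, 15→4, 14→3, 27→5, -1→1, 22→5, 15→4, 5→2, 0→2, 11→3.
So the longest increasing subsequence has length 5, e.g. 7, 12, 14, 15, 27.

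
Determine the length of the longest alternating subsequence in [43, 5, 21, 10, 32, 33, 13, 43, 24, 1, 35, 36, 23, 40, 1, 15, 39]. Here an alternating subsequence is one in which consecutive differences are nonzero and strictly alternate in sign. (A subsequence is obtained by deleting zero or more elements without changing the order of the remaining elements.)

Track the best alternating length ending on an up-step vs a down-step at each position: up/down = 1/1, 1/2, 3/2, 3/4, 5/2, 5/2, 5/6, 7/1, 7/8, 1/8, 9/8, 9/8, 9/10, 11/8, 1/12, 13/12, 13/12.
The maximum over both is 13; one such subsequence is 43, 5, 21, 10, 32, 13, 43, 24, 35, 23, 40, 1, 15.

13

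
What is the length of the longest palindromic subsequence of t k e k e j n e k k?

7

Using dp[i][j] = 2 + dp[i+1][j−1] if the ends match, else max(dp[i+1][j], dp[i][j−1]):
dp[1][10] = 7. A witness is kkenekk at positions 2,4,5,7,8,9,10.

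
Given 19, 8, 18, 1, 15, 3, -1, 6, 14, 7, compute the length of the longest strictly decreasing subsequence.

5

Let dp[i] be the longest decreasing subsequence ending at position i. Then dp = [1, 2, 2, 3, 3, 4, 5, 4, 4, 5].
The maximum is 5; one witness is 19, 18, 15, 3, -1 at positions 1,3,5,6,7.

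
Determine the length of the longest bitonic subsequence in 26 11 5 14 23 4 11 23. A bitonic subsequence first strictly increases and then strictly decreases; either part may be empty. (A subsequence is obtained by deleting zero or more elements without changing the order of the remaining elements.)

One longest bitonic subsequence is 26, 11, 5, 4 (positions 1,2,3,6): it rises to 26 then falls. Length 4 is optimal.

4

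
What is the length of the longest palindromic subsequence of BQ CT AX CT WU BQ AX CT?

5

Using dp[i][j] = 2 + dp[i+1][j−1] if the ends match, else max(dp[i+1][j], dp[i][j−1]):
dp[1][8] = 5. A witness is CT AX BQ AX CT at positions 2,3,6,7,8.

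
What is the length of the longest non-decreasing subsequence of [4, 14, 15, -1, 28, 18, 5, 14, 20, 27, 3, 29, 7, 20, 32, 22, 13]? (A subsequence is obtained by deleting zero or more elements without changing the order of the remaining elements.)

Let dp[i] be the longest non-decreasing subsequence ending at position i. Then dp = [1, 2, 3, 1, 4, 4, 2, 3, 5, 6, 2, 7, 3, 6, 8, 7, 4].
The maximum is 8; one witness is 4, 14, 15, 18, 20, 27, 29, 32 at positions 1,2,3,6,9,10,12,15.

8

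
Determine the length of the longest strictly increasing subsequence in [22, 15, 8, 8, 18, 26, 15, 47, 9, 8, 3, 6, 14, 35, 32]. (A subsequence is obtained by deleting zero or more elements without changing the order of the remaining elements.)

One longest increasing subsequence is 15, 18, 26, 47 (positions 2,5,6,8), of length 4; no longer one exists.

4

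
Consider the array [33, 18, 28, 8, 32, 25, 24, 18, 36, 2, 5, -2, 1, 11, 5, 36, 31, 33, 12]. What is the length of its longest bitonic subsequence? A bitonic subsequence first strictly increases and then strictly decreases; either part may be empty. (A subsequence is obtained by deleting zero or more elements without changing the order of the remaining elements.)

Let inc[i] be the LIS ending at i and dec[i] the longest strictly decreasing subsequence starting at i. inc = [1, 1, 2, 1, 3, 2, 2, 2, 4, 1, 2, 1, 2, 3, 3, 4, 4, 5, 4], dec = [7, 4, 6, 3, 6, 5, 4, 3, 3, 2, 2, 1, 1, 2, 1, 3, 2, 2, 1].
max_i inc[i]+dec[i]−1 = 8, with one witness 18, 28, 32, 25, 24, 18, 11, 5.

8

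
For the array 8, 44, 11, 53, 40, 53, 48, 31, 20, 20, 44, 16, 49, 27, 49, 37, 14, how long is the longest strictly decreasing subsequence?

Scanning left to right, the best length ending at each element is: 8→1, 44→1, 11→2, 53→1, 40→2, 53→1, 48→2, 31→3, 20→4, 20→4, 44→3, 16→5, 49→2, 27→4, 49→2, 37→4, 14→6.
So the longest decreasing subsequence has length 6, e.g. 44, 40, 31, 20, 16, 14.

6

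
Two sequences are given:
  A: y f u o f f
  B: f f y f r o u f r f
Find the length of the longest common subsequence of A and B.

Backtracking the LCS table gives one alignment: y (A1,B3) → f (A2,B4) → u (A3,B7) → f (A5,B8) → f (A6,B10).
So the longest common subsequence has length 5.

5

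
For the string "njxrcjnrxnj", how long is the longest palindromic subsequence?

7

One longest palindromic subsequence is jxrnrxj (positions 2,3,4,7,8,9,11); it reads the same forward and backward, and the interval DP gives dp[1][11] = 7.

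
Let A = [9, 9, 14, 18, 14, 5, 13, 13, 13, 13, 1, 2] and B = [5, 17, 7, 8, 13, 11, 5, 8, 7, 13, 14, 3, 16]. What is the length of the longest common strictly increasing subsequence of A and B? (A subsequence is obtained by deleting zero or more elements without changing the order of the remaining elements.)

For each value that appears in both, track the longest common increasing run ending there.
The best achievable length is 2; one witness is 5, 13 (A-positions 6,7, B-positions 1,5).

2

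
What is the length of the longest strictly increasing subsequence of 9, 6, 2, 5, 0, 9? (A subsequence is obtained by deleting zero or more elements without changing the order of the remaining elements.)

3

Scanning left to right, the best length ending at each element is: 9→1, 6→1, 2→1, 5→2, 0→1, 9→3.
So the longest increasing subsequence has length 3, e.g. 2, 5, 9.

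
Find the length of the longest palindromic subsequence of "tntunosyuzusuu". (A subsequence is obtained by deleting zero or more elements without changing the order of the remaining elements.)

Using dp[i][j] = 2 + dp[i+1][j−1] if the ends match, else max(dp[i+1][j], dp[i][j−1]):
dp[1][14] = 7. A witness is usuzusu at positions 4,7,9,10,11,12,14.

7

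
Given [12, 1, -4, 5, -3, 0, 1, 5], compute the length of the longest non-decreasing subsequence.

5

One longest non-decreasing subsequence is -4, -3, 0, 1, 5 (positions 3,5,6,7,8), of length 5; no longer one exists.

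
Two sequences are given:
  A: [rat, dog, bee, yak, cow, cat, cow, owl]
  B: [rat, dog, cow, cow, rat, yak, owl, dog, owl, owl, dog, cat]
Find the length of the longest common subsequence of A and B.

Backtracking the LCS table gives one alignment: rat (A1,B1) → dog (A2,B2) → cow (A5,B3) → cow (A7,B4) → owl (A8,B10).
So the longest common subsequence has length 5.

5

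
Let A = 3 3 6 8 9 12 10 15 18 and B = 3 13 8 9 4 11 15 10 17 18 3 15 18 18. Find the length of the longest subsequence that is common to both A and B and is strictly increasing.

For each value that appears in both, track the longest common increasing run ending there.
The best achievable length is 6; one witness is 3, 8, 9, 10, 15, 18 (A-positions 1,4,5,7,8,9, B-positions 1,3,4,8,12,13).

6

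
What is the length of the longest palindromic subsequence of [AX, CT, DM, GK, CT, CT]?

Using dp[i][j] = 2 + dp[i+1][j−1] if the ends match, else max(dp[i+1][j], dp[i][j−1]):
dp[1][6] = 3. A witness is CT CT CT at positions 2,5,6.

3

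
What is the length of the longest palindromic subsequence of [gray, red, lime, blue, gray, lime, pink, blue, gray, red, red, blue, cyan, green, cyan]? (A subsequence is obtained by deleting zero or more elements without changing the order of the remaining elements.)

5

One longest palindromic subsequence is blue gray blue gray blue (positions 4,5,8,9,12); it reads the same forward and backward, and the interval DP gives dp[1][15] = 5.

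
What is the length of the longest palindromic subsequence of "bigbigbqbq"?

One longest palindromic subsequence is bbgbb (positions 1,4,6,7,9); it reads the same forward and backward, and the interval DP gives dp[1][10] = 5.

5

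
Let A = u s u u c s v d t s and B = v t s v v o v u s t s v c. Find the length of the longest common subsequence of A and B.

Backtracking the LCS table gives one alignment: s (A2,B3) → u (A4,B8) → s (A6,B9) → t (A9,B10) → s (A10,B11).
So the longest common subsequence has length 5.

5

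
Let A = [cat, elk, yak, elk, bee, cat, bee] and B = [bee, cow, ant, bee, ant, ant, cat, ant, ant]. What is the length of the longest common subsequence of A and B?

2

Backtracking the LCS table gives one alignment: bee (A5,B4) → cat (A6,B7).
So the longest common subsequence has length 2.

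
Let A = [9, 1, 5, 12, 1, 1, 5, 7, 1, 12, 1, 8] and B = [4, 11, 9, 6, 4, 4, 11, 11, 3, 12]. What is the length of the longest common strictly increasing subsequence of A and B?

2

For each value that appears in both, track the longest common increasing run ending there.
The best achievable length is 2; one witness is 9, 12 (A-positions 1,4, B-positions 3,10).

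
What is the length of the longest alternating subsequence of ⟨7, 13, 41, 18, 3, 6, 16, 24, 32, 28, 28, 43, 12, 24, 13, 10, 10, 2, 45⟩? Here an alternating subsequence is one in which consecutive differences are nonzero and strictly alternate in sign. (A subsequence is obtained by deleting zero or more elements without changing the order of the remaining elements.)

Track the best alternating length ending on an up-step vs a down-step at each position: up/down = 1/1, 2/1, 2/1, 2/3, 1/3, 4/3, 4/3, 4/3, 4/3, 4/5, 4/5, 6/1, 4/7, 8/7, 8/9, 4/9, 4/9, 1/9, 10/1.
The maximum over both is 10; one such subsequence is 7, 41, 18, 32, 28, 43, 12, 24, 13, 45.

10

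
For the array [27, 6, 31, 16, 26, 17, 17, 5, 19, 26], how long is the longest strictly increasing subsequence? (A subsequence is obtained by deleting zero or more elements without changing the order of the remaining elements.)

5

One longest increasing subsequence is 6, 16, 17, 19, 26 (positions 2,4,6,9,10), of length 5; no longer one exists.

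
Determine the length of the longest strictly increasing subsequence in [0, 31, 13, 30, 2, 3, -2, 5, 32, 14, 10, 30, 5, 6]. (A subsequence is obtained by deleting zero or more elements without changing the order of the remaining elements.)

6

Scanning left to right, the best length ending at each element is: 0→1, 31→2, 13→2, 30→3, 2→2, 3→3, -2→1, 5→4, 32→5, 14→5, 10→5, 30→6, 5→4, 6→5.
So the longest increasing subsequence has length 6, e.g. 0, 2, 3, 5, 14, 30.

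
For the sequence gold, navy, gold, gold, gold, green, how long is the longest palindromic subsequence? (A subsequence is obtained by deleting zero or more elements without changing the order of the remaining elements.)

Using dp[i][j] = 2 + dp[i+1][j−1] if the ends match, else max(dp[i+1][j], dp[i][j−1]):
dp[1][6] = 4. A witness is gold gold gold gold at positions 1,3,4,5.

4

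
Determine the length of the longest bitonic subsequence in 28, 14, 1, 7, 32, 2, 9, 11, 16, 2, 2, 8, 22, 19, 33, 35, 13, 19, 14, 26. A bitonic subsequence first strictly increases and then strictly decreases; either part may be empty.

10

One longest bitonic subsequence is 1, 7, 9, 11, 16, 22, 33, 35, 19, 14 (positions 3,4,7,8,9,13,15,16,18,19): it rises to 35 then falls. Length 10 is optimal.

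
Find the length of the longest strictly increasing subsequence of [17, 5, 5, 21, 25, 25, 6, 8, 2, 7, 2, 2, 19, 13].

One longest increasing subsequence is 5, 6, 8, 19 (positions 2,7,8,13), of length 4; no longer one exists.

4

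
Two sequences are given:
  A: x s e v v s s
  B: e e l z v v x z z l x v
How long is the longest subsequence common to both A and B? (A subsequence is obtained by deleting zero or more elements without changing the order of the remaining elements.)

3

Backtracking the LCS table gives one alignment: e (A3,B2) → v (A4,B6) → v (A5,B12).
So the longest common subsequence has length 3.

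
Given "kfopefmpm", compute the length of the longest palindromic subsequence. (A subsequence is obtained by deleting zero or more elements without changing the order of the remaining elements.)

Using dp[i][j] = 2 + dp[i+1][j−1] if the ends match, else max(dp[i+1][j], dp[i][j−1]):
dp[1][9] = 3. A witness is mpm at positions 7,8,9.

3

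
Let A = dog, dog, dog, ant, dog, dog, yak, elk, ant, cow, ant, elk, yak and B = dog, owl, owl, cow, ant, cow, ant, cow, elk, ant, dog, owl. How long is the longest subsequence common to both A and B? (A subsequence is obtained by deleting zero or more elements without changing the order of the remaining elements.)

5

A longest common subsequence is dog, ant, ant, cow, ant (length 5); the LCS DP confirms no longer common subsequence exists.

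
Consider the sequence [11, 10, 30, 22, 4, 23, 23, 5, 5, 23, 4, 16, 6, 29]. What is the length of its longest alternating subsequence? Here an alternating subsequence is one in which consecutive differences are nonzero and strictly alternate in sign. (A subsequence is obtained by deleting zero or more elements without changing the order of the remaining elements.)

11

Track the best alternating length ending on an up-step vs a down-step at each position: up/down = 1/1, 1/2, 3/1, 3/4, 1/4, 5/4, 5/4, 5/6, 5/6, 7/4, 1/8, 9/8, 9/10, 11/4.
The maximum over both is 11; one such subsequence is 11, 10, 30, 22, 23, 5, 23, 4, 16, 6, 29.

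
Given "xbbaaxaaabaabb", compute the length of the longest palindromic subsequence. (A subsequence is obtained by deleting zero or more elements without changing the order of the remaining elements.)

11

One longest palindromic subsequence is bbaaaaaaabb (positions 2,3,4,5,7,8,9,11,12,13,14); it reads the same forward and backward, and the interval DP gives dp[1][14] = 11.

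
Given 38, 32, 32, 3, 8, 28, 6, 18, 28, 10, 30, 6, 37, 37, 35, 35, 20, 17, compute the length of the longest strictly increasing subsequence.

6

Scanning left to right, the best length ending at each element is: 38→1, 32→1, 32→1, 3→1, 8→2, 28→3, 6→2, 18→3, 28→4, 10→3, 30→5, 6→2, 37→6, 37→6, 35→6, 35→6, 20→4, 17→4.
So the longest increasing subsequence has length 6, e.g. 3, 8, 18, 28, 30, 37.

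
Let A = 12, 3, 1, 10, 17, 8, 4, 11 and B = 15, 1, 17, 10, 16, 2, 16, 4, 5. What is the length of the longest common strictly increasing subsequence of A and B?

2

A longest common strictly increasing subsequence is 1, 17 (length 2); it appears in order in both A and B, and no longer such subsequence exists.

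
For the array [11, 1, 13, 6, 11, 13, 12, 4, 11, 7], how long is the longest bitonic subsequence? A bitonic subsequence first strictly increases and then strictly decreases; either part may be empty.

7

Let inc[i] be the LIS ending at i and dec[i] the longest strictly decreasing subsequence starting at i. inc = [1, 1, 2, 2, 3, 4, 4, 2, 3, 3], dec = [3, 1, 4, 2, 2, 4, 3, 1, 2, 1].
max_i inc[i]+dec[i]−1 = 7, with one witness 1, 6, 11, 13, 12, 11, 7.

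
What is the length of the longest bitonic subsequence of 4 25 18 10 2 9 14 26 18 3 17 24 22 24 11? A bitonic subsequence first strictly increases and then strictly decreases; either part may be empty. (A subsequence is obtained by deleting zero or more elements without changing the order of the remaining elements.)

Let inc[i] be the LIS ending at i and dec[i] the longest strictly decreasing subsequence starting at i. inc = [1, 2, 2, 2, 1, 2, 3, 4, 4, 2, 4, 5, 5, 6, 3], dec = [2, 5, 4, 3, 1, 2, 2, 4, 3, 1, 2, 3, 2, 2, 1].
max_i inc[i]+dec[i]−1 = 7, with one witness 4, 10, 14, 26, 24, 22, 11.

7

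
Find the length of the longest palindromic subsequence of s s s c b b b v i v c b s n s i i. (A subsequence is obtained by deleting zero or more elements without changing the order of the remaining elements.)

9

Using dp[i][j] = 2 + dp[i+1][j−1] if the ends match, else max(dp[i+1][j], dp[i][j−1]):
dp[1][17] = 9. A witness is ssbvivbss at positions 2,3,5,8,9,10,12,13,15.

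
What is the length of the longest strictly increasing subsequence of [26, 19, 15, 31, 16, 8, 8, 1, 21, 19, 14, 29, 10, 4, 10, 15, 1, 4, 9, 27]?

5

One longest increasing subsequence is 1, 4, 10, 15, 27 (positions 8,14,15,16,20), of length 5; no longer one exists.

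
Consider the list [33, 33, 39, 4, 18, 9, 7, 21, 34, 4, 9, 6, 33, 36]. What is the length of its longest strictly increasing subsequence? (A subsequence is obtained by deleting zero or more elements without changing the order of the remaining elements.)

5

One longest increasing subsequence is 4, 18, 21, 34, 36 (positions 4,5,8,9,14), of length 5; no longer one exists.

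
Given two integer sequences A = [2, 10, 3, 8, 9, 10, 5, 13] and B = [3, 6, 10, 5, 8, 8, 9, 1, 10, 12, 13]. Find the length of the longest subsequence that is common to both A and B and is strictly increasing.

A longest common strictly increasing subsequence is 3, 8, 9, 10, 13 (length 5); it appears in order in both A and B, and no longer such subsequence exists.

5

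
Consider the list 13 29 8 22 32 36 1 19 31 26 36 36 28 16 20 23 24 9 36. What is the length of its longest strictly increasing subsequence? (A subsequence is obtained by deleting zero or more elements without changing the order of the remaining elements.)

6

Scanning left to right, the best length ending at each element is: 13→1, 29→2, 8→1, 22→2, 32→3, 36→4, 1→1, 19→2, 31→3, 26→3, 36→4, 36→4, 28→4, 16→2, 20→3, 23→4, 24→5, 9→2, 36→6.
So the longest increasing subsequence has length 6, e.g. 13, 19, 20, 23, 24, 36.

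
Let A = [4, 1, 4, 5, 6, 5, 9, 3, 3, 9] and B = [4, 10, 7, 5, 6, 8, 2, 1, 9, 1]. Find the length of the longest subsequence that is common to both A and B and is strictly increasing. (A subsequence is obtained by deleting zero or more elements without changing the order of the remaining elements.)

4

For each value that appears in both, track the longest common increasing run ending there.
The best achievable length is 4; one witness is 4, 5, 6, 9 (A-positions 1,4,5,7, B-positions 1,4,5,9).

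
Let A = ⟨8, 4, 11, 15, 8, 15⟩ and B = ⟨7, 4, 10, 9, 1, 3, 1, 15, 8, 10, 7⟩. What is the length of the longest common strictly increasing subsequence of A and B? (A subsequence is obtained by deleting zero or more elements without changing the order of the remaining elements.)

For each value that appears in both, track the longest common increasing run ending there.
The best achievable length is 2; one witness is 4, 15 (A-positions 2,4, B-positions 2,8).

2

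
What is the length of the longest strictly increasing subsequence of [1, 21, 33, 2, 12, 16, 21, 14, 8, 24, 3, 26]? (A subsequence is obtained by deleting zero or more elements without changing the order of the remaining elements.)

One longest increasing subsequence is 1, 2, 12, 16, 21, 24, 26 (positions 1,4,5,6,7,10,12), of length 7; no longer one exists.

7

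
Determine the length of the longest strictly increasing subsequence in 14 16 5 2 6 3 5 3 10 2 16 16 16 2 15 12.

5

Scanning left to right, the best length ending at each element is: 14→1, 16→2, 5→1, 2→1, 6→2, 3→2, 5→3, 3→2, 10→4, 2→1, 16→5, 16→5, 16→5, 2→1, 15→5, 12→5.
So the longest increasing subsequence has length 5, e.g. 2, 3, 5, 10, 16.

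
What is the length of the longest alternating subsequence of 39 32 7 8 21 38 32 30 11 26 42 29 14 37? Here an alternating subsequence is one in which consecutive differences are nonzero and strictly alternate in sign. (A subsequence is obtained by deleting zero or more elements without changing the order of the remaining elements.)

A longest alternating subsequence is 39, 32, 38, 32, 42, 29, 37 (positions 1,2,6,7,11,12,14); its 6 consecutive differences strictly alternate in sign, and length 7 is optimal.

7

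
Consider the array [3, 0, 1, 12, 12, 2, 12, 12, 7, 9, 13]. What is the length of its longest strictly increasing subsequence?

6

Scanning left to right, the best length ending at each element is: 3→1, 0→1, 1→2, 12→3, 12→3, 2→3, 12→4, 12→4, 7→4, 9→5, 13→6.
So the longest increasing subsequence has length 6, e.g. 0, 1, 2, 7, 9, 13.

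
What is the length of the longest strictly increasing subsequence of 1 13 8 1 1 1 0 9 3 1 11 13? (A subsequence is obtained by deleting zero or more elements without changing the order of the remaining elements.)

5

Let dp[i] be the longest increasing subsequence ending at position i. Then dp = [1, 2, 2, 1, 1, 1, 1, 3, 2, 2, 4, 5].
The maximum is 5; one witness is 1, 8, 9, 11, 13 at positions 1,3,8,11,12.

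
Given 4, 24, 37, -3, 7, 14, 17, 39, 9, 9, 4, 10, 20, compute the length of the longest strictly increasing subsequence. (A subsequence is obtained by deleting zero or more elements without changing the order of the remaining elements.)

Let dp[i] be the longest increasing subsequence ending at position i. Then dp = [1, 2, 3, 1, 2, 3, 4, 5, 3, 3, 2, 4, 5].
The maximum is 5; one witness is 4, 7, 14, 17, 39 at positions 1,5,6,7,8.

5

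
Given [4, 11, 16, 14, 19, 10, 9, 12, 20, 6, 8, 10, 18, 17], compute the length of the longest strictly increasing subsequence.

5

Scanning left to right, the best length ending at each element is: 4→1, 11→2, 16→3, 14→3, 19→4, 10→2, 9→2, 12→3, 20→5, 6→2, 8→3, 10→4, 18→5, 17→5.
So the longest increasing subsequence has length 5, e.g. 4, 11, 16, 19, 20.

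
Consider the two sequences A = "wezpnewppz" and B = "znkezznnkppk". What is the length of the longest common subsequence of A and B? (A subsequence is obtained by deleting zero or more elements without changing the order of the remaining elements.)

Backtracking the LCS table gives one alignment: e (A2,B4) → z (A3,B6) → n (A5,B8) → p (A8,B10) → p (A9,B11).
So the longest common subsequence has length 5.

5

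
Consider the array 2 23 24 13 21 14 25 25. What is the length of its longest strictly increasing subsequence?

One longest increasing subsequence is 2, 23, 24, 25 (positions 1,2,3,7), of length 4; no longer one exists.

4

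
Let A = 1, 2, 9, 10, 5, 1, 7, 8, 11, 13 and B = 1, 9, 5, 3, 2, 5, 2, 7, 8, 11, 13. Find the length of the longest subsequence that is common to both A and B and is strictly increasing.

7

A longest common strictly increasing subsequence is 1, 2, 5, 7, 8, 11, 13 (length 7); it appears in order in both A and B, and no longer such subsequence exists.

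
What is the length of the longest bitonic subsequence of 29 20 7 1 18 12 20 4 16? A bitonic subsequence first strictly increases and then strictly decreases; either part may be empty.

One longest bitonic subsequence is 29, 20, 18, 12, 4 (positions 1,2,5,6,8): it rises to 29 then falls. Length 5 is optimal.

5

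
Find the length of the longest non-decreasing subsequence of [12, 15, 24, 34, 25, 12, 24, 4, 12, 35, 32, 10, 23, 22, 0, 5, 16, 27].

5

Scanning left to right, the best length ending at each element is: 12→1, 15→2, 24→3, 34→4, 25→4, 12→2, 24→4, 4→1, 12→3, 35→5, 32→5, 10→2, 23→4, 22→4, 0→1, 5→2, 16→4, 27→5.
So the longest non-decreasing subsequence has length 5, e.g. 12, 15, 24, 34, 35.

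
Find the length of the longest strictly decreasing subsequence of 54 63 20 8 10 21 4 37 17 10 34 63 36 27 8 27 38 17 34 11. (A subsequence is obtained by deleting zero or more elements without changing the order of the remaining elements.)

Let dp[i] be the longest decreasing subsequence ending at position i. Then dp = [1, 1, 2, 3, 3, 2, 4, 2, 3, 4, 3, 1, 3, 4, 5, 4, 2, 5, 4, 6].
The maximum is 6; one witness is 54, 37, 34, 27, 17, 11 at positions 1,8,11,14,18,20.

6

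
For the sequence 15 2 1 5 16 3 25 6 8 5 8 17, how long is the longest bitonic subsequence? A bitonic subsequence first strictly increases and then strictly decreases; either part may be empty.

One longest bitonic subsequence is 2, 5, 16, 25, 8, 5 (positions 2,4,5,7,9,10): it rises to 25 then falls. Length 6 is optimal.

6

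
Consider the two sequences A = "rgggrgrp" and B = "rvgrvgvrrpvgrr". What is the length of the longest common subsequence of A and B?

6

A longest common subsequence is rgggrr (length 6); the LCS DP confirms no longer common subsequence exists.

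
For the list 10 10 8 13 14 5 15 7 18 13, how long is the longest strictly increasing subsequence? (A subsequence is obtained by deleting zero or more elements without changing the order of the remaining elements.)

Let dp[i] be the longest increasing subsequence ending at position i. Then dp = [1, 1, 1, 2, 3, 1, 4, 2, 5, 3].
The maximum is 5; one witness is 10, 13, 14, 15, 18 at positions 1,4,5,7,9.

5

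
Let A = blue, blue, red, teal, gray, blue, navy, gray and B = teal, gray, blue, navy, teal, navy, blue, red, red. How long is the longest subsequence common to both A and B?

4

Backtracking the LCS table gives one alignment: teal (A4,B1) → gray (A5,B2) → blue (A6,B3) → navy (A7,B6).
So the longest common subsequence has length 4.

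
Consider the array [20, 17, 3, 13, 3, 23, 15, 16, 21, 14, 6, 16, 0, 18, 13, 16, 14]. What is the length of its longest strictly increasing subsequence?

5

One longest increasing subsequence is 3, 13, 15, 16, 21 (positions 3,4,7,8,9), of length 5; no longer one exists.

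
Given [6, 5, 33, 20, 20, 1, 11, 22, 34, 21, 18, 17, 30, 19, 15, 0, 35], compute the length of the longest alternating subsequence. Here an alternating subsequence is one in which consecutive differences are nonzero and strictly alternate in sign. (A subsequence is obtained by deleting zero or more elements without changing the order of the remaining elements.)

9

A longest alternating subsequence is 6, 5, 33, 20, 22, 21, 30, 19, 35 (positions 1,2,3,4,8,10,13,14,17); its 8 consecutive differences strictly alternate in sign, and length 9 is optimal.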